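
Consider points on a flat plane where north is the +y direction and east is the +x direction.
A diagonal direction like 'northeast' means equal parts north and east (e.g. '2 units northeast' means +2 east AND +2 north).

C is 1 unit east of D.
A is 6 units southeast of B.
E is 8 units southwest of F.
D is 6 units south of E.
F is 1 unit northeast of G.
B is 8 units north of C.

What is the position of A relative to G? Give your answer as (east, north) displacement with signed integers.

Place G at the origin (east=0, north=0).
  F is 1 unit northeast of G: delta (east=+1, north=+1); F at (east=1, north=1).
  E is 8 units southwest of F: delta (east=-8, north=-8); E at (east=-7, north=-7).
  D is 6 units south of E: delta (east=+0, north=-6); D at (east=-7, north=-13).
  C is 1 unit east of D: delta (east=+1, north=+0); C at (east=-6, north=-13).
  B is 8 units north of C: delta (east=+0, north=+8); B at (east=-6, north=-5).
  A is 6 units southeast of B: delta (east=+6, north=-6); A at (east=0, north=-11).
Therefore A relative to G: (east=0, north=-11).

Answer: A is at (east=0, north=-11) relative to G.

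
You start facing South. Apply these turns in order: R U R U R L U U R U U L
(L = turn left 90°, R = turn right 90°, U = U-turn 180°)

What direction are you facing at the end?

Start: South
  R (right (90° clockwise)) -> West
  U (U-turn (180°)) -> East
  R (right (90° clockwise)) -> South
  U (U-turn (180°)) -> North
  R (right (90° clockwise)) -> East
  L (left (90° counter-clockwise)) -> North
  U (U-turn (180°)) -> South
  U (U-turn (180°)) -> North
  R (right (90° clockwise)) -> East
  U (U-turn (180°)) -> West
  U (U-turn (180°)) -> East
  L (left (90° counter-clockwise)) -> North
Final: North

Answer: Final heading: North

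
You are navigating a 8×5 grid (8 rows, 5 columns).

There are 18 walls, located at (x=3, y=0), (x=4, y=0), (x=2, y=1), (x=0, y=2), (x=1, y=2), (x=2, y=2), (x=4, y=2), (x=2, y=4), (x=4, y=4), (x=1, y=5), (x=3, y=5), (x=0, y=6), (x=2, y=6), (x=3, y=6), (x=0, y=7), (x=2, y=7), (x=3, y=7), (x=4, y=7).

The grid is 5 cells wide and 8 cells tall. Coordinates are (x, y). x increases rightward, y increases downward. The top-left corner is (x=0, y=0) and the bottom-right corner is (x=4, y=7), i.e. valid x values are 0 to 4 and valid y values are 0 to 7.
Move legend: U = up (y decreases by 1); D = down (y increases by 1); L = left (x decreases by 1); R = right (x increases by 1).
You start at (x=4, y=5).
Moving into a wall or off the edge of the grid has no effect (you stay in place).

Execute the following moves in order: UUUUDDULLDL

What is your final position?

Start: (x=4, y=5)
  [×4]U (up): blocked, stay at (x=4, y=5)
  D (down): (x=4, y=5) -> (x=4, y=6)
  D (down): blocked, stay at (x=4, y=6)
  U (up): (x=4, y=6) -> (x=4, y=5)
  L (left): blocked, stay at (x=4, y=5)
  L (left): blocked, stay at (x=4, y=5)
  D (down): (x=4, y=5) -> (x=4, y=6)
  L (left): blocked, stay at (x=4, y=6)
Final: (x=4, y=6)

Answer: Final position: (x=4, y=6)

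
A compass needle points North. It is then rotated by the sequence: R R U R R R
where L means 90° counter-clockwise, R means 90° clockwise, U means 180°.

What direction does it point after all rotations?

Start: North
  R (right (90° clockwise)) -> East
  R (right (90° clockwise)) -> South
  U (U-turn (180°)) -> North
  R (right (90° clockwise)) -> East
  R (right (90° clockwise)) -> South
  R (right (90° clockwise)) -> West
Final: West

Answer: Final heading: West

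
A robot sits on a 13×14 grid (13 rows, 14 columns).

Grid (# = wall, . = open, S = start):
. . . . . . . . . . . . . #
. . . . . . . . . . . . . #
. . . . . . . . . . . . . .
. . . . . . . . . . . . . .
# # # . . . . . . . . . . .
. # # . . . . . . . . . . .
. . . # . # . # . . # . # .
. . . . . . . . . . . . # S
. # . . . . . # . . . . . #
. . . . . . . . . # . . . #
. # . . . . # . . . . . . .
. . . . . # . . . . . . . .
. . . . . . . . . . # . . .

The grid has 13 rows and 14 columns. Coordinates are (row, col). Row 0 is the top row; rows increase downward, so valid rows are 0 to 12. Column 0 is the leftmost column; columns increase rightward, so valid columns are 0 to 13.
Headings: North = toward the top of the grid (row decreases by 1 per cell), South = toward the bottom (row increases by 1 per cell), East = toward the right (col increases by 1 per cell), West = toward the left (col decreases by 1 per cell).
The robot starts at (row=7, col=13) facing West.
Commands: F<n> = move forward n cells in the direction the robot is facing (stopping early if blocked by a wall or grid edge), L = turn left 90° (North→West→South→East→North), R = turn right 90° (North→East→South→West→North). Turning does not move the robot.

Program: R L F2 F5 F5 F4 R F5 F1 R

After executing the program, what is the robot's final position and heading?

Start: (row=7, col=13), facing West
  R: turn right, now facing North
  L: turn left, now facing West
  F2: move forward 0/2 (blocked), now at (row=7, col=13)
  F5: move forward 0/5 (blocked), now at (row=7, col=13)
  F5: move forward 0/5 (blocked), now at (row=7, col=13)
  F4: move forward 0/4 (blocked), now at (row=7, col=13)
  R: turn right, now facing North
  F5: move forward 5, now at (row=2, col=13)
  F1: move forward 0/1 (blocked), now at (row=2, col=13)
  R: turn right, now facing East
Final: (row=2, col=13), facing East

Answer: Final position: (row=2, col=13), facing East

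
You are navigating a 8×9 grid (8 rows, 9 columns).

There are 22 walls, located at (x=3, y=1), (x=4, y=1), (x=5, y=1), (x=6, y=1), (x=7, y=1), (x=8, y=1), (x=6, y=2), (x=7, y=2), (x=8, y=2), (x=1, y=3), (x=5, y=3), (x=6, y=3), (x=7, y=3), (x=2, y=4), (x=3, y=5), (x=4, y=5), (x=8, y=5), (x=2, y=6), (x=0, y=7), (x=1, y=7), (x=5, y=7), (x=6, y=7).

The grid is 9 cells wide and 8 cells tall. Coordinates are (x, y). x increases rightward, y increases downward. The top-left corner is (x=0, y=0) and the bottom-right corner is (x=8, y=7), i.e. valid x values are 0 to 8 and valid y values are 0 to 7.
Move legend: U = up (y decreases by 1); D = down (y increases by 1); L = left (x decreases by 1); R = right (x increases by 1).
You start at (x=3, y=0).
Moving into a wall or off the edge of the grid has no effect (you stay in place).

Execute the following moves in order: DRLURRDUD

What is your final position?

Start: (x=3, y=0)
  D (down): blocked, stay at (x=3, y=0)
  R (right): (x=3, y=0) -> (x=4, y=0)
  L (left): (x=4, y=0) -> (x=3, y=0)
  U (up): blocked, stay at (x=3, y=0)
  R (right): (x=3, y=0) -> (x=4, y=0)
  R (right): (x=4, y=0) -> (x=5, y=0)
  D (down): blocked, stay at (x=5, y=0)
  U (up): blocked, stay at (x=5, y=0)
  D (down): blocked, stay at (x=5, y=0)
Final: (x=5, y=0)

Answer: Final position: (x=5, y=0)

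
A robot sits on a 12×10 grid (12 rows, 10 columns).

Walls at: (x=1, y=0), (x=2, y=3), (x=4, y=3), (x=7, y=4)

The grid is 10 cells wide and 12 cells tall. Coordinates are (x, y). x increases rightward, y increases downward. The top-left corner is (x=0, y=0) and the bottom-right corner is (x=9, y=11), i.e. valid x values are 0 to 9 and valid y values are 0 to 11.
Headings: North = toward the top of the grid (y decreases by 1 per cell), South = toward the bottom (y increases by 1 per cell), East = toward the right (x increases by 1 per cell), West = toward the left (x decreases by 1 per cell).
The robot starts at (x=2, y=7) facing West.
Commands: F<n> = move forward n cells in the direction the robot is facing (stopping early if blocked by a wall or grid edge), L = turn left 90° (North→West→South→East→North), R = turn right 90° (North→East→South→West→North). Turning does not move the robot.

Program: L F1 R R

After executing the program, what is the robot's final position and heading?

Answer: Final position: (x=2, y=8), facing North

Derivation:
Start: (x=2, y=7), facing West
  L: turn left, now facing South
  F1: move forward 1, now at (x=2, y=8)
  R: turn right, now facing West
  R: turn right, now facing North
Final: (x=2, y=8), facing North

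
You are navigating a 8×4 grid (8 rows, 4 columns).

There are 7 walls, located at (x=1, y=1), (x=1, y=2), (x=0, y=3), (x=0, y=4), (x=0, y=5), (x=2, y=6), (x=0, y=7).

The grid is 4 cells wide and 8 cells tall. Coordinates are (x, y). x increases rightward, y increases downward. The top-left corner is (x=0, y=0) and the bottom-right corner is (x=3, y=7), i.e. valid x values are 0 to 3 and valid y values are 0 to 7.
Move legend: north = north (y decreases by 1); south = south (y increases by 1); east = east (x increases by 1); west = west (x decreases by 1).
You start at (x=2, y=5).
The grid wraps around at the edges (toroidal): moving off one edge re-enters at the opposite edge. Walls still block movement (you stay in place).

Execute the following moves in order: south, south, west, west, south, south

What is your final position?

Answer: Final position: (x=1, y=7)

Derivation:
Start: (x=2, y=5)
  south (south): blocked, stay at (x=2, y=5)
  south (south): blocked, stay at (x=2, y=5)
  west (west): (x=2, y=5) -> (x=1, y=5)
  west (west): blocked, stay at (x=1, y=5)
  south (south): (x=1, y=5) -> (x=1, y=6)
  south (south): (x=1, y=6) -> (x=1, y=7)
Final: (x=1, y=7)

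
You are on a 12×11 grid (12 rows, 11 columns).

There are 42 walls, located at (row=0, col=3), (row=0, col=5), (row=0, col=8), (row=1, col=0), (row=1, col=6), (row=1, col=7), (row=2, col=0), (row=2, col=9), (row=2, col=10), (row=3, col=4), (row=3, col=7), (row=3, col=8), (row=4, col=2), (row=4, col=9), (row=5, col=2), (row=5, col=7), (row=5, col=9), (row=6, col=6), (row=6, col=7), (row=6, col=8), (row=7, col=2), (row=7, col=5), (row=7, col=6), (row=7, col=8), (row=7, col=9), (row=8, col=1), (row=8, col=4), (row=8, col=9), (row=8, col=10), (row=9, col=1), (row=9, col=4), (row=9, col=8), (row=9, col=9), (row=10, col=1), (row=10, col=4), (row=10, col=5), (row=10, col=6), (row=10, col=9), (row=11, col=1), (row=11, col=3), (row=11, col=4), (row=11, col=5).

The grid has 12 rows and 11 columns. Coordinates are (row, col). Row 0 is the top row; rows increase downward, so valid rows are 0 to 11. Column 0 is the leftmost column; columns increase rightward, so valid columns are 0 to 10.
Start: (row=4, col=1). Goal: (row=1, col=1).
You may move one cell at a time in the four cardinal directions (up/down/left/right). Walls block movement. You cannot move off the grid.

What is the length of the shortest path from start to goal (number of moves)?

Answer: Shortest path length: 3

Derivation:
BFS from (row=4, col=1) until reaching (row=1, col=1):
  Distance 0: (row=4, col=1)
  Distance 1: (row=3, col=1), (row=4, col=0), (row=5, col=1)
  Distance 2: (row=2, col=1), (row=3, col=0), (row=3, col=2), (row=5, col=0), (row=6, col=1)
  Distance 3: (row=1, col=1), (row=2, col=2), (row=3, col=3), (row=6, col=0), (row=6, col=2), (row=7, col=1)  <- goal reached here
One shortest path (3 moves): (row=4, col=1) -> (row=3, col=1) -> (row=2, col=1) -> (row=1, col=1)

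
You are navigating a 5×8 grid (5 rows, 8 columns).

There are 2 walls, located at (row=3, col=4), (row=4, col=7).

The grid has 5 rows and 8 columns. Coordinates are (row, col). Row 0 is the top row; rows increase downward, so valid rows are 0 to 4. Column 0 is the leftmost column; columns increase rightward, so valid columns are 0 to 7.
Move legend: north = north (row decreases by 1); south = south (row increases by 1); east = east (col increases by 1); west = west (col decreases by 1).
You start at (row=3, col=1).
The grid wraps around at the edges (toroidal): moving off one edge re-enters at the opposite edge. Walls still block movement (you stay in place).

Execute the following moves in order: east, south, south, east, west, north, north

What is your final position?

Start: (row=3, col=1)
  east (east): (row=3, col=1) -> (row=3, col=2)
  south (south): (row=3, col=2) -> (row=4, col=2)
  south (south): (row=4, col=2) -> (row=0, col=2)
  east (east): (row=0, col=2) -> (row=0, col=3)
  west (west): (row=0, col=3) -> (row=0, col=2)
  north (north): (row=0, col=2) -> (row=4, col=2)
  north (north): (row=4, col=2) -> (row=3, col=2)
Final: (row=3, col=2)

Answer: Final position: (row=3, col=2)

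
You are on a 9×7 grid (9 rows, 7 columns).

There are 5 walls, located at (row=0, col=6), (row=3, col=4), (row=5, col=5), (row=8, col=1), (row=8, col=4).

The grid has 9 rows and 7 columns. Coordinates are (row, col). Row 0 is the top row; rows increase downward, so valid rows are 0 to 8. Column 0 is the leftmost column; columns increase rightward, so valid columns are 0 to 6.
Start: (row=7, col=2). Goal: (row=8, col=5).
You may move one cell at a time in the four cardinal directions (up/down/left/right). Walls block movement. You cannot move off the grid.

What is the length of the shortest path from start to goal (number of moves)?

Answer: Shortest path length: 4

Derivation:
BFS from (row=7, col=2) until reaching (row=8, col=5):
  Distance 0: (row=7, col=2)
  Distance 1: (row=6, col=2), (row=7, col=1), (row=7, col=3), (row=8, col=2)
  Distance 2: (row=5, col=2), (row=6, col=1), (row=6, col=3), (row=7, col=0), (row=7, col=4), (row=8, col=3)
  Distance 3: (row=4, col=2), (row=5, col=1), (row=5, col=3), (row=6, col=0), (row=6, col=4), (row=7, col=5), (row=8, col=0)
  Distance 4: (row=3, col=2), (row=4, col=1), (row=4, col=3), (row=5, col=0), (row=5, col=4), (row=6, col=5), (row=7, col=6), (row=8, col=5)  <- goal reached here
One shortest path (4 moves): (row=7, col=2) -> (row=7, col=3) -> (row=7, col=4) -> (row=7, col=5) -> (row=8, col=5)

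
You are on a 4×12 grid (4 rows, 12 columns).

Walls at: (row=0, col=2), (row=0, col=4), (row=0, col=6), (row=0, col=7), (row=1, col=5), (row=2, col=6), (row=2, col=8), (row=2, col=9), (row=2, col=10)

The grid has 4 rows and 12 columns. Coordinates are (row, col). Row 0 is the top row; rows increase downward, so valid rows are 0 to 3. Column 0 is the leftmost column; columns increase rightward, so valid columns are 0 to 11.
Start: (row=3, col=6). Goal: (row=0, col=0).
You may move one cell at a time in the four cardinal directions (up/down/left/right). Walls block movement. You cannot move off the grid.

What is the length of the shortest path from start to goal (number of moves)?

Answer: Shortest path length: 9

Derivation:
BFS from (row=3, col=6) until reaching (row=0, col=0):
  Distance 0: (row=3, col=6)
  Distance 1: (row=3, col=5), (row=3, col=7)
  Distance 2: (row=2, col=5), (row=2, col=7), (row=3, col=4), (row=3, col=8)
  Distance 3: (row=1, col=7), (row=2, col=4), (row=3, col=3), (row=3, col=9)
  Distance 4: (row=1, col=4), (row=1, col=6), (row=1, col=8), (row=2, col=3), (row=3, col=2), (row=3, col=10)
  Distance 5: (row=0, col=8), (row=1, col=3), (row=1, col=9), (row=2, col=2), (row=3, col=1), (row=3, col=11)
  Distance 6: (row=0, col=3), (row=0, col=9), (row=1, col=2), (row=1, col=10), (row=2, col=1), (row=2, col=11), (row=3, col=0)
  Distance 7: (row=0, col=10), (row=1, col=1), (row=1, col=11), (row=2, col=0)
  Distance 8: (row=0, col=1), (row=0, col=11), (row=1, col=0)
  Distance 9: (row=0, col=0)  <- goal reached here
One shortest path (9 moves): (row=3, col=6) -> (row=3, col=5) -> (row=3, col=4) -> (row=3, col=3) -> (row=3, col=2) -> (row=3, col=1) -> (row=3, col=0) -> (row=2, col=0) -> (row=1, col=0) -> (row=0, col=0)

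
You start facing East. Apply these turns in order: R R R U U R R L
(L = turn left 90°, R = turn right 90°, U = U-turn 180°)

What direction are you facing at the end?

Start: East
  R (right (90° clockwise)) -> South
  R (right (90° clockwise)) -> West
  R (right (90° clockwise)) -> North
  U (U-turn (180°)) -> South
  U (U-turn (180°)) -> North
  R (right (90° clockwise)) -> East
  R (right (90° clockwise)) -> South
  L (left (90° counter-clockwise)) -> East
Final: East

Answer: Final heading: East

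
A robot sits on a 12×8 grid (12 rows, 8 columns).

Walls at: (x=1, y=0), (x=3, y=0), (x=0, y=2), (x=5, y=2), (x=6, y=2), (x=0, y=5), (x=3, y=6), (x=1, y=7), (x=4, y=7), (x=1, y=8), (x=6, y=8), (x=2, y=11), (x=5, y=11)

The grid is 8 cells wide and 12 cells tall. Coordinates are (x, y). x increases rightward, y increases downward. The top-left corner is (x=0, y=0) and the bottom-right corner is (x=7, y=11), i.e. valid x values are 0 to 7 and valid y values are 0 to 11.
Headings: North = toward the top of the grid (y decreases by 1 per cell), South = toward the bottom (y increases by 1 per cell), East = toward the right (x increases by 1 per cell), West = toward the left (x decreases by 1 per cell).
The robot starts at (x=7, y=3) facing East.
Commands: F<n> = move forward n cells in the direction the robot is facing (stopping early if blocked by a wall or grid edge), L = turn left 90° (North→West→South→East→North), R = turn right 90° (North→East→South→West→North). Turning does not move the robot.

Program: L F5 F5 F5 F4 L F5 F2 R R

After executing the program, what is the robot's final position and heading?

Start: (x=7, y=3), facing East
  L: turn left, now facing North
  F5: move forward 3/5 (blocked), now at (x=7, y=0)
  F5: move forward 0/5 (blocked), now at (x=7, y=0)
  F5: move forward 0/5 (blocked), now at (x=7, y=0)
  F4: move forward 0/4 (blocked), now at (x=7, y=0)
  L: turn left, now facing West
  F5: move forward 3/5 (blocked), now at (x=4, y=0)
  F2: move forward 0/2 (blocked), now at (x=4, y=0)
  R: turn right, now facing North
  R: turn right, now facing East
Final: (x=4, y=0), facing East

Answer: Final position: (x=4, y=0), facing East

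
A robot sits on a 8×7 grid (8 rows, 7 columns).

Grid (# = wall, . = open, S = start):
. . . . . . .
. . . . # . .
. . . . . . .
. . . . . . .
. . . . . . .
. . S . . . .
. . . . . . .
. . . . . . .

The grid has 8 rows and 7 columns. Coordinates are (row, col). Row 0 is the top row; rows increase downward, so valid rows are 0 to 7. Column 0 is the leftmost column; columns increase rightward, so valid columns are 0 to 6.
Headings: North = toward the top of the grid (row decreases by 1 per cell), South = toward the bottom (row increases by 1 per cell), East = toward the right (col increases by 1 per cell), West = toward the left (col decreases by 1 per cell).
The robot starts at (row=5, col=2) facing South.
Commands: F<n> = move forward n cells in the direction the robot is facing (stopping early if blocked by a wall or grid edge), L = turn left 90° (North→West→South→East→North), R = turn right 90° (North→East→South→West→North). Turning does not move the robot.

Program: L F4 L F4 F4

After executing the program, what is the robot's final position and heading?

Answer: Final position: (row=0, col=6), facing North

Derivation:
Start: (row=5, col=2), facing South
  L: turn left, now facing East
  F4: move forward 4, now at (row=5, col=6)
  L: turn left, now facing North
  F4: move forward 4, now at (row=1, col=6)
  F4: move forward 1/4 (blocked), now at (row=0, col=6)
Final: (row=0, col=6), facing North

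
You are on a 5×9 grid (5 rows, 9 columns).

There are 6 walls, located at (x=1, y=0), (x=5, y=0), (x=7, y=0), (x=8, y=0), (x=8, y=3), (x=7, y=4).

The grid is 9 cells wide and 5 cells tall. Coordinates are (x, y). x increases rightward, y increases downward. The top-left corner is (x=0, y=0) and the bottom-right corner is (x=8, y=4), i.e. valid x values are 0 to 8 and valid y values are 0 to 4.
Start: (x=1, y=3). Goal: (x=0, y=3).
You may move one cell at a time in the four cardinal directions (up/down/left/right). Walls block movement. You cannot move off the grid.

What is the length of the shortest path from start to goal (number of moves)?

BFS from (x=1, y=3) until reaching (x=0, y=3):
  Distance 0: (x=1, y=3)
  Distance 1: (x=1, y=2), (x=0, y=3), (x=2, y=3), (x=1, y=4)  <- goal reached here
One shortest path (1 moves): (x=1, y=3) -> (x=0, y=3)

Answer: Shortest path length: 1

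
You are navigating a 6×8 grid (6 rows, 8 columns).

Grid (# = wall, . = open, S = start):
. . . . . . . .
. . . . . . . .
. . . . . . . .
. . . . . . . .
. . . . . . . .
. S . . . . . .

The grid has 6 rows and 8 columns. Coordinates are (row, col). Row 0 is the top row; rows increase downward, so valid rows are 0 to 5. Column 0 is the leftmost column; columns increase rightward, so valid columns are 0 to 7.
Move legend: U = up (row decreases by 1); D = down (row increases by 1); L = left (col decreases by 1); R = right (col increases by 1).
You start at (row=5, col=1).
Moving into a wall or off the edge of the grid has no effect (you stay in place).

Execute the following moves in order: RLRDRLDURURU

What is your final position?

Answer: Final position: (row=2, col=4)

Derivation:
Start: (row=5, col=1)
  R (right): (row=5, col=1) -> (row=5, col=2)
  L (left): (row=5, col=2) -> (row=5, col=1)
  R (right): (row=5, col=1) -> (row=5, col=2)
  D (down): blocked, stay at (row=5, col=2)
  R (right): (row=5, col=2) -> (row=5, col=3)
  L (left): (row=5, col=3) -> (row=5, col=2)
  D (down): blocked, stay at (row=5, col=2)
  U (up): (row=5, col=2) -> (row=4, col=2)
  R (right): (row=4, col=2) -> (row=4, col=3)
  U (up): (row=4, col=3) -> (row=3, col=3)
  R (right): (row=3, col=3) -> (row=3, col=4)
  U (up): (row=3, col=4) -> (row=2, col=4)
Final: (row=2, col=4)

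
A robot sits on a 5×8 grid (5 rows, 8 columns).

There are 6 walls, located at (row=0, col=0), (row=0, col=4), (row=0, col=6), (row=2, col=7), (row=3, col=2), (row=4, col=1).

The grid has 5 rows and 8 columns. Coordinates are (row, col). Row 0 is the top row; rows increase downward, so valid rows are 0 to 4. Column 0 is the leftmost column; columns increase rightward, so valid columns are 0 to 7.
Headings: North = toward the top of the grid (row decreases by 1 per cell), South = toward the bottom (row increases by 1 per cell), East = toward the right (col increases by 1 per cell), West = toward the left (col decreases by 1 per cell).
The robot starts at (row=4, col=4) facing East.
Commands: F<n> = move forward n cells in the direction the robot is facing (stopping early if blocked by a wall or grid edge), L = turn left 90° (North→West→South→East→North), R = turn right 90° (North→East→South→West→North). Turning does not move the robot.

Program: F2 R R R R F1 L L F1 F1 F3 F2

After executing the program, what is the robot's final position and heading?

Start: (row=4, col=4), facing East
  F2: move forward 2, now at (row=4, col=6)
  R: turn right, now facing South
  R: turn right, now facing West
  R: turn right, now facing North
  R: turn right, now facing East
  F1: move forward 1, now at (row=4, col=7)
  L: turn left, now facing North
  L: turn left, now facing West
  F1: move forward 1, now at (row=4, col=6)
  F1: move forward 1, now at (row=4, col=5)
  F3: move forward 3, now at (row=4, col=2)
  F2: move forward 0/2 (blocked), now at (row=4, col=2)
Final: (row=4, col=2), facing West

Answer: Final position: (row=4, col=2), facing West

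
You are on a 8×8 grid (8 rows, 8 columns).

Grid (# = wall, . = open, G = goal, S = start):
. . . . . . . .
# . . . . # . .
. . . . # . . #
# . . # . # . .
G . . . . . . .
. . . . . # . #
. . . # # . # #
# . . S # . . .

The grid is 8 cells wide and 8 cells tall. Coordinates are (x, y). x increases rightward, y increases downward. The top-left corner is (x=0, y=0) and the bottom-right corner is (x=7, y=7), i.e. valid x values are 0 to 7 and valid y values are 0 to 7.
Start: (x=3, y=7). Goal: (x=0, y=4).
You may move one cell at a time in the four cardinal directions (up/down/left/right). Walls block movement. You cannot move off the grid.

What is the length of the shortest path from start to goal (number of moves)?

BFS from (x=3, y=7) until reaching (x=0, y=4):
  Distance 0: (x=3, y=7)
  Distance 1: (x=2, y=7)
  Distance 2: (x=2, y=6), (x=1, y=7)
  Distance 3: (x=2, y=5), (x=1, y=6)
  Distance 4: (x=2, y=4), (x=1, y=5), (x=3, y=5), (x=0, y=6)
  Distance 5: (x=2, y=3), (x=1, y=4), (x=3, y=4), (x=0, y=5), (x=4, y=5)
  Distance 6: (x=2, y=2), (x=1, y=3), (x=0, y=4), (x=4, y=4)  <- goal reached here
One shortest path (6 moves): (x=3, y=7) -> (x=2, y=7) -> (x=1, y=7) -> (x=1, y=6) -> (x=0, y=6) -> (x=0, y=5) -> (x=0, y=4)

Answer: Shortest path length: 6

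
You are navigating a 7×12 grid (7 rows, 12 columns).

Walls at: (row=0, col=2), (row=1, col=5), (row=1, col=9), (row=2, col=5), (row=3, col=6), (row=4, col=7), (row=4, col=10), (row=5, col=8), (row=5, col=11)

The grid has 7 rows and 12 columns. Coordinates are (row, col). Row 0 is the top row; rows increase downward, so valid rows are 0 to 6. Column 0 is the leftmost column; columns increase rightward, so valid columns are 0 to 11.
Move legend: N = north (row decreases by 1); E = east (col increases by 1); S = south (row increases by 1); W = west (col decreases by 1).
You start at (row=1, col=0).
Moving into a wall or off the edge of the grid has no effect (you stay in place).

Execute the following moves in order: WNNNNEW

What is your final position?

Answer: Final position: (row=0, col=0)

Derivation:
Start: (row=1, col=0)
  W (west): blocked, stay at (row=1, col=0)
  N (north): (row=1, col=0) -> (row=0, col=0)
  [×3]N (north): blocked, stay at (row=0, col=0)
  E (east): (row=0, col=0) -> (row=0, col=1)
  W (west): (row=0, col=1) -> (row=0, col=0)
Final: (row=0, col=0)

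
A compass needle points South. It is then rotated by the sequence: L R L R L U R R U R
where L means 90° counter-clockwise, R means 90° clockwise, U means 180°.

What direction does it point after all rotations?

Answer: Final heading: North

Derivation:
Start: South
  L (left (90° counter-clockwise)) -> East
  R (right (90° clockwise)) -> South
  L (left (90° counter-clockwise)) -> East
  R (right (90° clockwise)) -> South
  L (left (90° counter-clockwise)) -> East
  U (U-turn (180°)) -> West
  R (right (90° clockwise)) -> North
  R (right (90° clockwise)) -> East
  U (U-turn (180°)) -> West
  R (right (90° clockwise)) -> North
Final: North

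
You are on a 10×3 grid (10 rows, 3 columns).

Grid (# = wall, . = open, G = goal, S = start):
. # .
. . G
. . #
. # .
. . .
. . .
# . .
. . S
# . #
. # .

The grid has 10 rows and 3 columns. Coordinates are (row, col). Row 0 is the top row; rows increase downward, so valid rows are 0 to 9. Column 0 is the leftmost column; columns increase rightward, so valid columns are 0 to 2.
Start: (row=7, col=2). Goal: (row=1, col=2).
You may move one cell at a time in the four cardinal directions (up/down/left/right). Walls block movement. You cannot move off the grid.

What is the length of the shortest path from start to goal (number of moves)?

Answer: Shortest path length: 10

Derivation:
BFS from (row=7, col=2) until reaching (row=1, col=2):
  Distance 0: (row=7, col=2)
  Distance 1: (row=6, col=2), (row=7, col=1)
  Distance 2: (row=5, col=2), (row=6, col=1), (row=7, col=0), (row=8, col=1)
  Distance 3: (row=4, col=2), (row=5, col=1)
  Distance 4: (row=3, col=2), (row=4, col=1), (row=5, col=0)
  Distance 5: (row=4, col=0)
  Distance 6: (row=3, col=0)
  Distance 7: (row=2, col=0)
  Distance 8: (row=1, col=0), (row=2, col=1)
  Distance 9: (row=0, col=0), (row=1, col=1)
  Distance 10: (row=1, col=2)  <- goal reached here
One shortest path (10 moves): (row=7, col=2) -> (row=7, col=1) -> (row=6, col=1) -> (row=5, col=1) -> (row=5, col=0) -> (row=4, col=0) -> (row=3, col=0) -> (row=2, col=0) -> (row=2, col=1) -> (row=1, col=1) -> (row=1, col=2)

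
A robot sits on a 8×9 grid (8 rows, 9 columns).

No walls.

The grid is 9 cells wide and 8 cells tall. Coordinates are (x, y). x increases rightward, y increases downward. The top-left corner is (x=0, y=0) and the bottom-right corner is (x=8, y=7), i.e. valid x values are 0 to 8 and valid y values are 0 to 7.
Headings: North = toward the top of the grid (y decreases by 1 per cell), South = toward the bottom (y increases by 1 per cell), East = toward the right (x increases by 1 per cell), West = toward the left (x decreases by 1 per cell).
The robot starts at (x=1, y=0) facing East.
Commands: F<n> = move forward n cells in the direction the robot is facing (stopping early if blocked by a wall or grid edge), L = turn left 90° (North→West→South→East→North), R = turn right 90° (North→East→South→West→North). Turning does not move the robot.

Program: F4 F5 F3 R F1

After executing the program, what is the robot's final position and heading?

Start: (x=1, y=0), facing East
  F4: move forward 4, now at (x=5, y=0)
  F5: move forward 3/5 (blocked), now at (x=8, y=0)
  F3: move forward 0/3 (blocked), now at (x=8, y=0)
  R: turn right, now facing South
  F1: move forward 1, now at (x=8, y=1)
Final: (x=8, y=1), facing South

Answer: Final position: (x=8, y=1), facing South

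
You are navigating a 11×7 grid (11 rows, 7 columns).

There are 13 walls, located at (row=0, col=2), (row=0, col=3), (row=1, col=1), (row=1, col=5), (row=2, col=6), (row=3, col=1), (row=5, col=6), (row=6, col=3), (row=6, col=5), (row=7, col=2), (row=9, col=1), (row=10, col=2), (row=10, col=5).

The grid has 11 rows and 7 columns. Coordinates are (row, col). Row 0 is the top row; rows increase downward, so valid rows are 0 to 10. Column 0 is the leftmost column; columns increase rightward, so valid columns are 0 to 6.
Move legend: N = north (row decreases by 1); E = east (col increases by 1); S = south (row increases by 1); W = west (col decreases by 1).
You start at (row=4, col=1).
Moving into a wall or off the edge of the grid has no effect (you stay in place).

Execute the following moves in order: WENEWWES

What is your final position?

Start: (row=4, col=1)
  W (west): (row=4, col=1) -> (row=4, col=0)
  E (east): (row=4, col=0) -> (row=4, col=1)
  N (north): blocked, stay at (row=4, col=1)
  E (east): (row=4, col=1) -> (row=4, col=2)
  W (west): (row=4, col=2) -> (row=4, col=1)
  W (west): (row=4, col=1) -> (row=4, col=0)
  E (east): (row=4, col=0) -> (row=4, col=1)
  S (south): (row=4, col=1) -> (row=5, col=1)
Final: (row=5, col=1)

Answer: Final position: (row=5, col=1)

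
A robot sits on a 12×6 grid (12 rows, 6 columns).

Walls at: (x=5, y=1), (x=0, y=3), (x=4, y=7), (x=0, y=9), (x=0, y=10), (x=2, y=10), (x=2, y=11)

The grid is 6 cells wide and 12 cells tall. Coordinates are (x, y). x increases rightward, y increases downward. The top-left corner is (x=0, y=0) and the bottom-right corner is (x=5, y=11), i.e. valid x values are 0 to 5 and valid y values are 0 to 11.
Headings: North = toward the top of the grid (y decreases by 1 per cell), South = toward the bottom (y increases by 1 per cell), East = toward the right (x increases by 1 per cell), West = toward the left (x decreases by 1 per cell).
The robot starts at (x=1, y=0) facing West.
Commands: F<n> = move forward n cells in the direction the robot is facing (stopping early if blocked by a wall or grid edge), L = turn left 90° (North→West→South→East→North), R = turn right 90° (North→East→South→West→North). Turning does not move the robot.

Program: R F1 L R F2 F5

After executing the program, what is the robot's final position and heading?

Start: (x=1, y=0), facing West
  R: turn right, now facing North
  F1: move forward 0/1 (blocked), now at (x=1, y=0)
  L: turn left, now facing West
  R: turn right, now facing North
  F2: move forward 0/2 (blocked), now at (x=1, y=0)
  F5: move forward 0/5 (blocked), now at (x=1, y=0)
Final: (x=1, y=0), facing North

Answer: Final position: (x=1, y=0), facing North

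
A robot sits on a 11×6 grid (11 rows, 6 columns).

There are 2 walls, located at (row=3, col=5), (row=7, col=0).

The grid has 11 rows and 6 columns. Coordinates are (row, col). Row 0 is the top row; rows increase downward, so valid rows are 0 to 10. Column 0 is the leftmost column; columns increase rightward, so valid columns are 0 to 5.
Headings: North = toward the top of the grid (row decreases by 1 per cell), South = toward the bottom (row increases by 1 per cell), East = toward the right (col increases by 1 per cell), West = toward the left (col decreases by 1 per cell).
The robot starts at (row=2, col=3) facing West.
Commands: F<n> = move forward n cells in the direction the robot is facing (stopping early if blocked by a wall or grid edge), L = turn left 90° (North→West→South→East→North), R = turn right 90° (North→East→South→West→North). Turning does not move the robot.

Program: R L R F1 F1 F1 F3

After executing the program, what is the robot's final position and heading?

Answer: Final position: (row=0, col=3), facing North

Derivation:
Start: (row=2, col=3), facing West
  R: turn right, now facing North
  L: turn left, now facing West
  R: turn right, now facing North
  F1: move forward 1, now at (row=1, col=3)
  F1: move forward 1, now at (row=0, col=3)
  F1: move forward 0/1 (blocked), now at (row=0, col=3)
  F3: move forward 0/3 (blocked), now at (row=0, col=3)
Final: (row=0, col=3), facing North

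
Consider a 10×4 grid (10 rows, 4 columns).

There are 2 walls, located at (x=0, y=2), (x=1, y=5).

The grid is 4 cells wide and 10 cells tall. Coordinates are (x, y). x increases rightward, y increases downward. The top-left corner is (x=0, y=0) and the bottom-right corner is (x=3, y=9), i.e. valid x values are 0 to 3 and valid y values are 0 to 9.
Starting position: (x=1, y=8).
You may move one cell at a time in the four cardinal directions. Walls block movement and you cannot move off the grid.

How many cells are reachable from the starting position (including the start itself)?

Answer: Reachable cells: 38

Derivation:
BFS flood-fill from (x=1, y=8):
  Distance 0: (x=1, y=8)
  Distance 1: (x=1, y=7), (x=0, y=8), (x=2, y=8), (x=1, y=9)
  Distance 2: (x=1, y=6), (x=0, y=7), (x=2, y=7), (x=3, y=8), (x=0, y=9), (x=2, y=9)
  Distance 3: (x=0, y=6), (x=2, y=6), (x=3, y=7), (x=3, y=9)
  Distance 4: (x=0, y=5), (x=2, y=5), (x=3, y=6)
  Distance 5: (x=0, y=4), (x=2, y=4), (x=3, y=5)
  Distance 6: (x=0, y=3), (x=2, y=3), (x=1, y=4), (x=3, y=4)
  Distance 7: (x=2, y=2), (x=1, y=3), (x=3, y=3)
  Distance 8: (x=2, y=1), (x=1, y=2), (x=3, y=2)
  Distance 9: (x=2, y=0), (x=1, y=1), (x=3, y=1)
  Distance 10: (x=1, y=0), (x=3, y=0), (x=0, y=1)
  Distance 11: (x=0, y=0)
Total reachable: 38 (grid has 38 open cells total)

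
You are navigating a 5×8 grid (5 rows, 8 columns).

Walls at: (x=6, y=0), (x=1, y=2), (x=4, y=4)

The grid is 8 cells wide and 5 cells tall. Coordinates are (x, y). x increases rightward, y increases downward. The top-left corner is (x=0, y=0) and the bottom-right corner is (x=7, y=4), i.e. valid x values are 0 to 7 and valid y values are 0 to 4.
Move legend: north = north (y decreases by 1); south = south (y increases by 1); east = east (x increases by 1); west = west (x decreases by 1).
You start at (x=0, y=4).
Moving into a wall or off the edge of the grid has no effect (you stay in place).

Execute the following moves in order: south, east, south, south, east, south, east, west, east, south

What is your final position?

Start: (x=0, y=4)
  south (south): blocked, stay at (x=0, y=4)
  east (east): (x=0, y=4) -> (x=1, y=4)
  south (south): blocked, stay at (x=1, y=4)
  south (south): blocked, stay at (x=1, y=4)
  east (east): (x=1, y=4) -> (x=2, y=4)
  south (south): blocked, stay at (x=2, y=4)
  east (east): (x=2, y=4) -> (x=3, y=4)
  west (west): (x=3, y=4) -> (x=2, y=4)
  east (east): (x=2, y=4) -> (x=3, y=4)
  south (south): blocked, stay at (x=3, y=4)
Final: (x=3, y=4)

Answer: Final position: (x=3, y=4)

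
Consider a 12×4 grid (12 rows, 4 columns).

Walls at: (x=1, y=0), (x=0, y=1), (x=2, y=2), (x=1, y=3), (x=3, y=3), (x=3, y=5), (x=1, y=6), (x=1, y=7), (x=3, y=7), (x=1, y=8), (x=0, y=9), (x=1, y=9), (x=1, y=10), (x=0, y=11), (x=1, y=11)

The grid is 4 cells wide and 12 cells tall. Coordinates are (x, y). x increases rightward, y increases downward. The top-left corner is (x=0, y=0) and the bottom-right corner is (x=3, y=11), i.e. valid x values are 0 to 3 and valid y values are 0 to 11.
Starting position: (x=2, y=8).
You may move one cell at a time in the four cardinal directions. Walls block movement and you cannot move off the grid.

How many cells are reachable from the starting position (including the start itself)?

BFS flood-fill from (x=2, y=8):
  Distance 0: (x=2, y=8)
  Distance 1: (x=2, y=7), (x=3, y=8), (x=2, y=9)
  Distance 2: (x=2, y=6), (x=3, y=9), (x=2, y=10)
  Distance 3: (x=2, y=5), (x=3, y=6), (x=3, y=10), (x=2, y=11)
  Distance 4: (x=2, y=4), (x=1, y=5), (x=3, y=11)
  Distance 5: (x=2, y=3), (x=1, y=4), (x=3, y=4), (x=0, y=5)
  Distance 6: (x=0, y=4), (x=0, y=6)
  Distance 7: (x=0, y=3), (x=0, y=7)
  Distance 8: (x=0, y=2), (x=0, y=8)
  Distance 9: (x=1, y=2)
  Distance 10: (x=1, y=1)
  Distance 11: (x=2, y=1)
  Distance 12: (x=2, y=0), (x=3, y=1)
  Distance 13: (x=3, y=0), (x=3, y=2)
Total reachable: 31 (grid has 33 open cells total)

Answer: Reachable cells: 31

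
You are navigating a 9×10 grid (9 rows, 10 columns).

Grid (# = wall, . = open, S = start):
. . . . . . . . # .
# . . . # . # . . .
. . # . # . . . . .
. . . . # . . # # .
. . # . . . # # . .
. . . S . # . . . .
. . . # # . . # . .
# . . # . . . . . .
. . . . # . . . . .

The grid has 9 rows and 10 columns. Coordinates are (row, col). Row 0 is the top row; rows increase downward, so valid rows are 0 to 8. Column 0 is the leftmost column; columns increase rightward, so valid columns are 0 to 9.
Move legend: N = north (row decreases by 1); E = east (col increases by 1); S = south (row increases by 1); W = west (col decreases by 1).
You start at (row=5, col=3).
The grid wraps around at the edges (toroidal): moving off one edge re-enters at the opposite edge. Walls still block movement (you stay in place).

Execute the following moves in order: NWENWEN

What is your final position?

Answer: Final position: (row=4, col=4)

Derivation:
Start: (row=5, col=3)
  N (north): (row=5, col=3) -> (row=4, col=3)
  W (west): blocked, stay at (row=4, col=3)
  E (east): (row=4, col=3) -> (row=4, col=4)
  N (north): blocked, stay at (row=4, col=4)
  W (west): (row=4, col=4) -> (row=4, col=3)
  E (east): (row=4, col=3) -> (row=4, col=4)
  N (north): blocked, stay at (row=4, col=4)
Final: (row=4, col=4)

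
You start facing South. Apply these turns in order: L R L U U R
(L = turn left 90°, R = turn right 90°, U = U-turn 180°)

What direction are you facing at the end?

Answer: Final heading: South

Derivation:
Start: South
  L (left (90° counter-clockwise)) -> East
  R (right (90° clockwise)) -> South
  L (left (90° counter-clockwise)) -> East
  U (U-turn (180°)) -> West
  U (U-turn (180°)) -> East
  R (right (90° clockwise)) -> South
Final: South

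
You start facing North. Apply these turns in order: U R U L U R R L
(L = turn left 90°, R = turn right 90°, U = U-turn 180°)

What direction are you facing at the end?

Answer: Final heading: West

Derivation:
Start: North
  U (U-turn (180°)) -> South
  R (right (90° clockwise)) -> West
  U (U-turn (180°)) -> East
  L (left (90° counter-clockwise)) -> North
  U (U-turn (180°)) -> South
  R (right (90° clockwise)) -> West
  R (right (90° clockwise)) -> North
  L (left (90° counter-clockwise)) -> West
Final: West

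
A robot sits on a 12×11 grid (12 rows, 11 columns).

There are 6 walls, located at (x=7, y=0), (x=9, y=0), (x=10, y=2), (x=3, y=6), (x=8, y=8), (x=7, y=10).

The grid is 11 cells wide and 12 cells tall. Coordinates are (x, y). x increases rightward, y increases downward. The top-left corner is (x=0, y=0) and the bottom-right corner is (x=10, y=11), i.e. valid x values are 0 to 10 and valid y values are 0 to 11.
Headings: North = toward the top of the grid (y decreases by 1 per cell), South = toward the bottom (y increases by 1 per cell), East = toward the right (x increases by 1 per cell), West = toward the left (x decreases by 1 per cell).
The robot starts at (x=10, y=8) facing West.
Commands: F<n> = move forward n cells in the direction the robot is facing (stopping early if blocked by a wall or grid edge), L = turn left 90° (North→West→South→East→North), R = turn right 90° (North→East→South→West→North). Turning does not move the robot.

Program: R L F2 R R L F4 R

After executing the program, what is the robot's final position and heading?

Answer: Final position: (x=9, y=4), facing East

Derivation:
Start: (x=10, y=8), facing West
  R: turn right, now facing North
  L: turn left, now facing West
  F2: move forward 1/2 (blocked), now at (x=9, y=8)
  R: turn right, now facing North
  R: turn right, now facing East
  L: turn left, now facing North
  F4: move forward 4, now at (x=9, y=4)
  R: turn right, now facing East
Final: (x=9, y=4), facing East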